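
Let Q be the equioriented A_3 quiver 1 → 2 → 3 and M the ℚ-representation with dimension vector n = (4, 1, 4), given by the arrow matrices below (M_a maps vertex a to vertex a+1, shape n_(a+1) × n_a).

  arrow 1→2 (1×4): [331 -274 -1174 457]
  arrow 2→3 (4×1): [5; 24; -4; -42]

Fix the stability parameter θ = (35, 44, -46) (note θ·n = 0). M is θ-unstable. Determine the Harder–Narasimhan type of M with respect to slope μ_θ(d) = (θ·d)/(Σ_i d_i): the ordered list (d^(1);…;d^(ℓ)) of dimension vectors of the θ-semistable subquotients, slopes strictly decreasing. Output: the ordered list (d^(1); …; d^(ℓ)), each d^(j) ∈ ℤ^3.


Interval decomposition of M: I[1,1]^3, I[1,3], I[3,3]^3.
HN type (ℓ=3): μ^(1)=35; μ^(2)=11; μ^(3)=-46

((3, 0, 0); (1, 1, 1); (0, 0, 3))


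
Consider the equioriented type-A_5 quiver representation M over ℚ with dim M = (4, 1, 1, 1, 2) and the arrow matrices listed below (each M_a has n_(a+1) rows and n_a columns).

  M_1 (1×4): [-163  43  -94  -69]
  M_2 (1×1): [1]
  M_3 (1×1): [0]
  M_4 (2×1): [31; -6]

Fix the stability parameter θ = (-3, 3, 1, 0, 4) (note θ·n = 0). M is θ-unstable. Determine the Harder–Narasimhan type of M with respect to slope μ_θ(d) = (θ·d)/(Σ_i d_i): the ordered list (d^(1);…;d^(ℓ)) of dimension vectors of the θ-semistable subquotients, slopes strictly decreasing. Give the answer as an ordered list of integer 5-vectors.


Interval decomposition of M: I[1,1]^3, I[1,3], I[4,5], I[5,5].
HN type (ℓ=4): μ^(1)=4; μ^(2)=2; μ^(3)=0; μ^(4)=-3

((0, 0, 0, 0, 2); (0, 1, 1, 0, 0); (0, 0, 0, 1, 0); (4, 0, 0, 0, 0))


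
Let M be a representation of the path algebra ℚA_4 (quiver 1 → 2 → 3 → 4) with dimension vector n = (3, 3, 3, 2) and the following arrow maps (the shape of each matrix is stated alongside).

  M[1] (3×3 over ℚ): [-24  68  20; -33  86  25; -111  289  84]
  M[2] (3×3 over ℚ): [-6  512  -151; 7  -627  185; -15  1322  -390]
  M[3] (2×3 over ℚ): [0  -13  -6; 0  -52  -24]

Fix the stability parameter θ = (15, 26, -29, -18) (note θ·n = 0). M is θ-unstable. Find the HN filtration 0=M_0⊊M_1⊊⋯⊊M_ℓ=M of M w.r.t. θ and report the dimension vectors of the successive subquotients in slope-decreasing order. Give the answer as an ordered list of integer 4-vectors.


Via rank(M_{q-1}∘⋯∘M_p): M ≅ I[1,1], I[1,3], I[1,4], I[2,3], I[4,4].
μ_θ-semistable layers: μ^(1)=15; μ^(2)=4; μ^(3)=-3/2; μ^(4)=-18

((1, 0, 0, 0); (1, 1, 1, 0); (1, 2, 2, 1); (0, 0, 0, 1))


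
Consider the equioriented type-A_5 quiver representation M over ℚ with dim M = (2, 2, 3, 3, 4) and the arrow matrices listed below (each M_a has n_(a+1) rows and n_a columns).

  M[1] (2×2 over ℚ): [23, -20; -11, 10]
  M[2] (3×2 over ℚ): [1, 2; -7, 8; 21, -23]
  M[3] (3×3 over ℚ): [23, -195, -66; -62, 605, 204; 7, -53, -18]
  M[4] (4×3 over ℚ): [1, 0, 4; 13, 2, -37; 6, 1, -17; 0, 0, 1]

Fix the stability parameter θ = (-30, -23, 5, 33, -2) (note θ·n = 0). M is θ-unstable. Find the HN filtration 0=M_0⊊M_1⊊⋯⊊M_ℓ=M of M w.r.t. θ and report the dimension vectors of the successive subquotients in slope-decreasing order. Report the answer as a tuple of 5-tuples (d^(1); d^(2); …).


Interval decomposition of M: I[1,5]^2, I[3,3], I[4,5], I[5,5].
HN type (ℓ=5): μ^(1)=31/2; μ^(2)=5; μ^(3)=-2; μ^(4)=-23; μ^(5)=-30

((0, 0, 0, 3, 3); (0, 0, 3, 0, 0); (0, 0, 0, 0, 1); (0, 2, 0, 0, 0); (2, 0, 0, 0, 0))


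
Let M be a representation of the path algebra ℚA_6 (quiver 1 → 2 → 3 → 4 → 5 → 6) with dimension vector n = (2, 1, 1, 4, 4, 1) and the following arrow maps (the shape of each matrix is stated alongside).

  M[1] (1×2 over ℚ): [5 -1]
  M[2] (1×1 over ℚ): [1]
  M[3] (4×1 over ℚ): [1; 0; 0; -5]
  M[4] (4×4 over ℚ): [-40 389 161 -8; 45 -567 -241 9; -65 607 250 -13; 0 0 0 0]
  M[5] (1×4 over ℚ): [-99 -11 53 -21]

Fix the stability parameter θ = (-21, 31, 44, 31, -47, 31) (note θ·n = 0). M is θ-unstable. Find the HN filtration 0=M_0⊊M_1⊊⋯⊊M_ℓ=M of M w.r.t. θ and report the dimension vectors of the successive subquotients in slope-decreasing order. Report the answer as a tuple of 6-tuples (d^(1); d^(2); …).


Via rank(M_{q-1}∘⋯∘M_p): M ≅ I[1,1], I[1,4], I[4,5]^2, I[4,6], I[5,5].
μ_θ-semistable layers: μ^(1)=75/2; μ^(2)=31; μ^(3)=-8; μ^(4)=-21; μ^(5)=-47

((0, 0, 1, 1, 0, 0); (0, 1, 0, 0, 0, 1); (0, 0, 0, 3, 3, 0); (2, 0, 0, 0, 0, 0); (0, 0, 0, 0, 1, 0))


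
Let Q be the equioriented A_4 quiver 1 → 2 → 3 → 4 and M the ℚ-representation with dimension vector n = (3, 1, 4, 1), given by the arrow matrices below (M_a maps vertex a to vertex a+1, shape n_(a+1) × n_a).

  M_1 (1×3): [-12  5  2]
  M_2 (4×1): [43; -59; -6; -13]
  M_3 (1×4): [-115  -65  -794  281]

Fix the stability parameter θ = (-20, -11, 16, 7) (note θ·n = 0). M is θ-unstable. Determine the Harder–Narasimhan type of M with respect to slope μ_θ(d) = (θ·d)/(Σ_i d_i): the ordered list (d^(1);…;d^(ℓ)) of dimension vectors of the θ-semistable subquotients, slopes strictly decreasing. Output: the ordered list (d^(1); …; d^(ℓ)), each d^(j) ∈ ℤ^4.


Barcode: M ≅ I[1,1]^2, I[1,4], I[3,3]^3. HN layers by μ_θ (4 steps, strictly decreasing):
  μ^(1)=16; μ^(2)=23/2; μ^(3)=-11; μ^(4)=-20

((0, 0, 3, 0); (0, 0, 1, 1); (0, 1, 0, 0); (3, 0, 0, 0))


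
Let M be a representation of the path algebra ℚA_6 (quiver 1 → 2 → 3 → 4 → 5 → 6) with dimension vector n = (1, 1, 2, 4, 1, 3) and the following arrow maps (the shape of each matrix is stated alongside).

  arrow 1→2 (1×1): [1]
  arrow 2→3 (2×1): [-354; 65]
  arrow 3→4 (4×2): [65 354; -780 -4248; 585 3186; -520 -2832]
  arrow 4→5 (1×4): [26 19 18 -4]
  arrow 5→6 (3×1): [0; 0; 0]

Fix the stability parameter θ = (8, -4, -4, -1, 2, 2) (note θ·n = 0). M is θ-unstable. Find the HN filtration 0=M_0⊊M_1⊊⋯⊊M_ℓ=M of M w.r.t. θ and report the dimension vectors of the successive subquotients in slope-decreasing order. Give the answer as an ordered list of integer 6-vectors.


Via rank(M_{q-1}∘⋯∘M_p): M ≅ I[1,3], I[3,5], I[4,4]^3, I[6,6]^3.
μ_θ-semistable layers: μ^(1)=2; μ^(2)=0; μ^(3)=-1; μ^(4)=-4

((0, 0, 0, 0, 1, 3); (1, 1, 1, 0, 0, 0); (0, 0, 0, 4, 0, 0); (0, 0, 1, 0, 0, 0))


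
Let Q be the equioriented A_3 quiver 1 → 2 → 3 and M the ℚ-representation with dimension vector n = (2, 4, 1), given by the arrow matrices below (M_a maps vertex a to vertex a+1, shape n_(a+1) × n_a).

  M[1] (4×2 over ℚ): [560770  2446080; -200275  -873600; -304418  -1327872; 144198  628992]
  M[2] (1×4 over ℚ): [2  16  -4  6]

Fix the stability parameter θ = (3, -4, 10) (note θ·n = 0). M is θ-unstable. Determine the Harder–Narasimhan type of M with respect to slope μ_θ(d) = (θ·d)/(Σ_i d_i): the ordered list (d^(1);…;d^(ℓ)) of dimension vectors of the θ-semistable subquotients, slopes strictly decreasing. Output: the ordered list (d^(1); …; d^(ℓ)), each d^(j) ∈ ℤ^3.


Interval decomposition of M: I[1,1], I[1,2], I[2,2]^2, I[2,3].
HN type (ℓ=4): μ^(1)=10; μ^(2)=3; μ^(3)=-1/2; μ^(4)=-4

((0, 0, 1); (1, 0, 0); (1, 1, 0); (0, 3, 0))


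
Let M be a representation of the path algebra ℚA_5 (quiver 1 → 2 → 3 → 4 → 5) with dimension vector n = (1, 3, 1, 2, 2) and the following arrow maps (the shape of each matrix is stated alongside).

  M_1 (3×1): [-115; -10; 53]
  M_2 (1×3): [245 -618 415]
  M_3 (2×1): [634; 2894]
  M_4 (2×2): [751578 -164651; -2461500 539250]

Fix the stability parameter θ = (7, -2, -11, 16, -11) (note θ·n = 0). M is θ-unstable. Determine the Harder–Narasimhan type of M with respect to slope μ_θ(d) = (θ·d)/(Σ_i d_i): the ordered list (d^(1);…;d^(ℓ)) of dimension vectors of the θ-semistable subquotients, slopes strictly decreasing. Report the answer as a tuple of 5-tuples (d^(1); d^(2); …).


Via rank(M_{q-1}∘⋯∘M_p): M ≅ I[1,2], I[2,2], I[2,5], I[4,4], I[5,5].
μ_θ-semistable layers: μ^(1)=16; μ^(2)=5/2; μ^(3)=-2; μ^(4)=-13/2; μ^(5)=-11

((0, 0, 0, 1, 0); (1, 1, 0, 1, 1); (0, 1, 0, 0, 0); (0, 1, 1, 0, 0); (0, 0, 0, 0, 1))


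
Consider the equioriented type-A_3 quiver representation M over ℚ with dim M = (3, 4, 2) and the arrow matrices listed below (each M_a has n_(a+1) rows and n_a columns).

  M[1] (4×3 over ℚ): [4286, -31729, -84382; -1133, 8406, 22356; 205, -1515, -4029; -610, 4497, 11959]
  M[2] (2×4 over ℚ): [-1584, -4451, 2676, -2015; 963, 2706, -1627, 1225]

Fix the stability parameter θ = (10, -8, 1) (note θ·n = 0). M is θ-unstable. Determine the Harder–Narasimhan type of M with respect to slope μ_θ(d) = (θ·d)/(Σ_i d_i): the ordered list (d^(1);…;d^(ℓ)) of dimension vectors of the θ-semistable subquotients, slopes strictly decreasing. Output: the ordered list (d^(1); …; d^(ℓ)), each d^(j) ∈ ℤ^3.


Via rank(M_{q-1}∘⋯∘M_p): M ≅ I[1,2], I[1,3]^2, I[2,2].
μ_θ-semistable layers: μ^(1)=1; μ^(2)=-8

((3, 3, 2); (0, 1, 0))


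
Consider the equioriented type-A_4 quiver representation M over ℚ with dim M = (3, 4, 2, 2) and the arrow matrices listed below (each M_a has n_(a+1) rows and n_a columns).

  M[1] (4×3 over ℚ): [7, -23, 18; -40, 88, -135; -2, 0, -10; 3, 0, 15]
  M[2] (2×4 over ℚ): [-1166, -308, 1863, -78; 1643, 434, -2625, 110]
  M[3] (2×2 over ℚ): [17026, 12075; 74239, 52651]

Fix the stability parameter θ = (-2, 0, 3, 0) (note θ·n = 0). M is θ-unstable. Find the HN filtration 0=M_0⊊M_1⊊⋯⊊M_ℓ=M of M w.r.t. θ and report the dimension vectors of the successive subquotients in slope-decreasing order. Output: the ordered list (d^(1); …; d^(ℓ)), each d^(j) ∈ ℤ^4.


Via rank(M_{q-1}∘⋯∘M_p): M ≅ I[1,2]^2, I[1,4], I[2,4].
μ_θ-semistable layers: μ^(1)=3/2; μ^(2)=0; μ^(3)=-2

((0, 0, 2, 2); (0, 4, 0, 0); (3, 0, 0, 0))


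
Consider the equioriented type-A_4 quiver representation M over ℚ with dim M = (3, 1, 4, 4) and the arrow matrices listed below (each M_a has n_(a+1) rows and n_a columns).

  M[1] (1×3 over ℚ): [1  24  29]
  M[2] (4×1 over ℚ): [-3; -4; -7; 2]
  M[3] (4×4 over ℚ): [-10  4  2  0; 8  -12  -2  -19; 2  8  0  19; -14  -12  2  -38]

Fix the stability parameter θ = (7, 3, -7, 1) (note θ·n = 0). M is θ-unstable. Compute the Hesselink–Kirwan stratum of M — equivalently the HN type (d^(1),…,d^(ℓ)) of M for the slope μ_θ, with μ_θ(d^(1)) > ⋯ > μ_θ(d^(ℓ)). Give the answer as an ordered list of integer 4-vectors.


Barcode: M ≅ I[1,1]^2, I[1,3], I[3,3], I[3,4]^2, I[4,4]^2. HN layers by μ_θ (3 steps, strictly decreasing):
  μ^(1)=7; μ^(2)=1; μ^(3)=-7

((2, 0, 0, 0); (1, 1, 1, 4); (0, 0, 3, 0))


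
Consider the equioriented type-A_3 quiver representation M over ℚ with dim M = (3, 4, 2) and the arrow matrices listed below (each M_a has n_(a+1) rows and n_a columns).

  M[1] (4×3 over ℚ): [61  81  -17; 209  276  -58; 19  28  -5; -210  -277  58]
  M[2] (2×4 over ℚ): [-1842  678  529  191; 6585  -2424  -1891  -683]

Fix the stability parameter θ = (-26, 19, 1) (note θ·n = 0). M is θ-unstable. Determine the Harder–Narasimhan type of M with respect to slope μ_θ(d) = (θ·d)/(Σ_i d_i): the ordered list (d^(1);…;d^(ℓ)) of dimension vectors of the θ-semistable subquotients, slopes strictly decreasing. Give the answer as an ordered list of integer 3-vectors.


Via rank(M_{q-1}∘⋯∘M_p): M ≅ I[1,2], I[1,3]^2, I[2,2].
μ_θ-semistable layers: μ^(1)=19; μ^(2)=10; μ^(3)=-26

((0, 2, 0); (0, 2, 2); (3, 0, 0))


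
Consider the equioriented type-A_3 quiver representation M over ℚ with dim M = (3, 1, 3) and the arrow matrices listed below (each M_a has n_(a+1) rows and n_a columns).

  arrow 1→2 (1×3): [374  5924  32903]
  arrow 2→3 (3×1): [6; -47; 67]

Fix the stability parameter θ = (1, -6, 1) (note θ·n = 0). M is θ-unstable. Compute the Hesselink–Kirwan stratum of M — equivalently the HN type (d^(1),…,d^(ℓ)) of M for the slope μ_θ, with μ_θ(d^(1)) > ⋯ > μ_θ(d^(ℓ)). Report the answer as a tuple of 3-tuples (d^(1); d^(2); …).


Interval decomposition of M: I[1,1]^2, I[1,3], I[3,3]^2.
HN type (ℓ=2): μ^(1)=1; μ^(2)=-5/2

((2, 0, 3); (1, 1, 0))


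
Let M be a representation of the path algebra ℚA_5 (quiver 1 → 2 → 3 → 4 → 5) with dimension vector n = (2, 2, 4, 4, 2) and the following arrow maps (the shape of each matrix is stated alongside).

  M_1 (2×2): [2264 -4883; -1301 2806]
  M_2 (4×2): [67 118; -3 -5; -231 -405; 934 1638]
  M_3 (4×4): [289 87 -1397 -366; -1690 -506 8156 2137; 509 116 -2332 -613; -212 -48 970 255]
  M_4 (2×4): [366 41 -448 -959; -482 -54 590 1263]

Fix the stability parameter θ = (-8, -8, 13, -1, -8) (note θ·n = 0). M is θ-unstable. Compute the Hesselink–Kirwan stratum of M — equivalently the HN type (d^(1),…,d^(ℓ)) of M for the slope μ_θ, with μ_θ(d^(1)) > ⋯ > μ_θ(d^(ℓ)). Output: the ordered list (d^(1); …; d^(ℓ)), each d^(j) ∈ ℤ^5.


Via rank(M_{q-1}∘⋯∘M_p): M ≅ I[1,3], I[1,4], I[3,4], I[3,5], I[4,5].
μ_θ-semistable layers: μ^(1)=13; μ^(2)=6; μ^(3)=4/3; μ^(4)=-9/2; μ^(5)=-8

((0, 0, 1, 0, 0); (0, 0, 2, 2, 0); (0, 0, 1, 1, 1); (0, 0, 0, 1, 1); (2, 2, 0, 0, 0))


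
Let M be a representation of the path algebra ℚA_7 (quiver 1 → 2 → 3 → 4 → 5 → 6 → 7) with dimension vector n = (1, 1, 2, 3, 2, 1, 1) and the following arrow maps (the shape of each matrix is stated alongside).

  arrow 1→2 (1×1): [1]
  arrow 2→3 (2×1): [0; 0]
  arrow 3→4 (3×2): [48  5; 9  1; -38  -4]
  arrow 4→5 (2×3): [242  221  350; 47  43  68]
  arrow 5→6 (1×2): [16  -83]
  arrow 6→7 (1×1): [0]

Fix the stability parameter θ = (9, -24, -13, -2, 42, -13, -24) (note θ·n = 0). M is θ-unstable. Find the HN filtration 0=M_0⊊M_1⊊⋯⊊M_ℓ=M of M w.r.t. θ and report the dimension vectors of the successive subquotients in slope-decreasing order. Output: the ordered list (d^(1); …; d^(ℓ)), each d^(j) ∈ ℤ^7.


Via rank(M_{q-1}∘⋯∘M_p): M ≅ I[1,2], I[3,5], I[3,6], I[4,4], I[7,7].
μ_θ-semistable layers: μ^(1)=42; μ^(2)=29/2; μ^(3)=-2; μ^(4)=-15/2; μ^(5)=-13; μ^(6)=-24

((0, 0, 0, 0, 1, 0, 0); (0, 0, 0, 0, 1, 1, 0); (0, 0, 0, 3, 0, 0, 0); (1, 1, 0, 0, 0, 0, 0); (0, 0, 2, 0, 0, 0, 0); (0, 0, 0, 0, 0, 0, 1))


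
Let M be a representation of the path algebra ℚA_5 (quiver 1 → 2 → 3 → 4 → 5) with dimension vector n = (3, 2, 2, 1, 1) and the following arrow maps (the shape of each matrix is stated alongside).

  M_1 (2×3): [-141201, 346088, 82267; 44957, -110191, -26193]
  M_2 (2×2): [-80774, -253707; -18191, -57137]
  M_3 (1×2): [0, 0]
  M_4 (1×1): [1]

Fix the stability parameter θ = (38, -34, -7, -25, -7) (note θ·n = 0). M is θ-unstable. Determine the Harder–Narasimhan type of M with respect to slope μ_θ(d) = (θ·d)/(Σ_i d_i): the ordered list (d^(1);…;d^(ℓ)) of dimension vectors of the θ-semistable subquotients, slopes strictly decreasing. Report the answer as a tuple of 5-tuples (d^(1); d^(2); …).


Barcode: M ≅ I[1,1], I[1,3]^2, I[4,5]. HN layers by μ_θ (4 steps, strictly decreasing):
  μ^(1)=38; μ^(2)=-1; μ^(3)=-7; μ^(4)=-25

((1, 0, 0, 0, 0); (2, 2, 2, 0, 0); (0, 0, 0, 0, 1); (0, 0, 0, 1, 0))


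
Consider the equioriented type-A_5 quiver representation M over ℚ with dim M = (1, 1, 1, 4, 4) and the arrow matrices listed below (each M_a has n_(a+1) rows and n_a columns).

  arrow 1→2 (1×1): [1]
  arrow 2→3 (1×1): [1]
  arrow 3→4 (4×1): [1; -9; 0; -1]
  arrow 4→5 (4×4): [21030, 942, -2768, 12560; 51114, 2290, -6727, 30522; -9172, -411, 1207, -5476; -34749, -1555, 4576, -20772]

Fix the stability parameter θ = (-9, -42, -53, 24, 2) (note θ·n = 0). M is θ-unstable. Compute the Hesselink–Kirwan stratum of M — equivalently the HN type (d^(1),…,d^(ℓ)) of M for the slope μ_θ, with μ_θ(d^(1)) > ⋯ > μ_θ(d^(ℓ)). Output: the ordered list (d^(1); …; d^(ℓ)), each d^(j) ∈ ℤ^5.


Via rank(M_{q-1}∘⋯∘M_p): M ≅ I[1,5], I[4,4], I[4,5]^2, I[5,5].
μ_θ-semistable layers: μ^(1)=24; μ^(2)=13; μ^(3)=2; μ^(4)=-104/3

((0, 0, 0, 1, 0); (0, 0, 0, 3, 3); (0, 0, 0, 0, 1); (1, 1, 1, 0, 0))


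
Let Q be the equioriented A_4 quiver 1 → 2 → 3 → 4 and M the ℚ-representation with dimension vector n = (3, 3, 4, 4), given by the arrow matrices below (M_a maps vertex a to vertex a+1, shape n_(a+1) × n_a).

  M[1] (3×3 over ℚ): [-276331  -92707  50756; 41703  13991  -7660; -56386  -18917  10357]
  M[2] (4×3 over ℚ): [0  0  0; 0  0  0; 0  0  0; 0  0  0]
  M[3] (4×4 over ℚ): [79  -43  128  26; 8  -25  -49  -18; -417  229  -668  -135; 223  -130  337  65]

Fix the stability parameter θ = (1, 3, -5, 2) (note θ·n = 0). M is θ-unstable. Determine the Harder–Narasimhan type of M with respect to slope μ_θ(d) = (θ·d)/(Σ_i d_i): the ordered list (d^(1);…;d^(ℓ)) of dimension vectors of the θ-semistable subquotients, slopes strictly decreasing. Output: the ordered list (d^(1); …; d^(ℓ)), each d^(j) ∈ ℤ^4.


Interval decomposition of M: I[1,1], I[1,2]^2, I[2,2], I[3,4]^4.
HN type (ℓ=4): μ^(1)=3; μ^(2)=2; μ^(3)=1; μ^(4)=-5

((0, 3, 0, 0); (0, 0, 0, 4); (3, 0, 0, 0); (0, 0, 4, 0))


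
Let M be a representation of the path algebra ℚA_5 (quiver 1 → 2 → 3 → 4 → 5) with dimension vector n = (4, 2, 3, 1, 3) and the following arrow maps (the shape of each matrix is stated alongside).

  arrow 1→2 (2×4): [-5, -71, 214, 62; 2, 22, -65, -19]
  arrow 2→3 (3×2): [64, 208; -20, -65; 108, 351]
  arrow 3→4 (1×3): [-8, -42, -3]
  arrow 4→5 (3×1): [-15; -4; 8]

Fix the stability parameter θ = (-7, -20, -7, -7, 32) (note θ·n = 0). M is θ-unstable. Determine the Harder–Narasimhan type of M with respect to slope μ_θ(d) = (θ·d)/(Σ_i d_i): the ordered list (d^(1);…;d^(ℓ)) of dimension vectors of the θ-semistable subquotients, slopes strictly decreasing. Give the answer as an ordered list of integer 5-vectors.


Interval decomposition of M: I[1,1]^2, I[1,2], I[1,5], I[3,3]^2, I[5,5]^2.
HN type (ℓ=3): μ^(1)=32; μ^(2)=-7; μ^(3)=-27/2

((0, 0, 0, 0, 3); (2, 0, 3, 1, 0); (2, 2, 0, 0, 0))


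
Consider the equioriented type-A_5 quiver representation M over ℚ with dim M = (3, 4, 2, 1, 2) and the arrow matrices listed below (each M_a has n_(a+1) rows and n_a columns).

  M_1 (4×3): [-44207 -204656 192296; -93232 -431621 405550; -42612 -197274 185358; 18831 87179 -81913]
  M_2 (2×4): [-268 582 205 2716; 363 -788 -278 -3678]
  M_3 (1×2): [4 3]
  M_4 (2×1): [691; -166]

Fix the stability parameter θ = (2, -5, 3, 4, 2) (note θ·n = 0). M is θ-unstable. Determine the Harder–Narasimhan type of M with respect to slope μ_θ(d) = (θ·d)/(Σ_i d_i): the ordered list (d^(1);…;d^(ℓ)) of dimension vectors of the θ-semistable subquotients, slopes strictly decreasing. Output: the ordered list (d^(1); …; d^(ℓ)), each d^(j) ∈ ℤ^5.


Via rank(M_{q-1}∘⋯∘M_p): M ≅ I[1,2], I[1,3], I[1,5], I[2,2], I[5,5].
μ_θ-semistable layers: μ^(1)=3; μ^(2)=2; μ^(3)=-3/2; μ^(4)=-5

((0, 0, 2, 1, 1); (0, 0, 0, 0, 1); (3, 3, 0, 0, 0); (0, 1, 0, 0, 0))


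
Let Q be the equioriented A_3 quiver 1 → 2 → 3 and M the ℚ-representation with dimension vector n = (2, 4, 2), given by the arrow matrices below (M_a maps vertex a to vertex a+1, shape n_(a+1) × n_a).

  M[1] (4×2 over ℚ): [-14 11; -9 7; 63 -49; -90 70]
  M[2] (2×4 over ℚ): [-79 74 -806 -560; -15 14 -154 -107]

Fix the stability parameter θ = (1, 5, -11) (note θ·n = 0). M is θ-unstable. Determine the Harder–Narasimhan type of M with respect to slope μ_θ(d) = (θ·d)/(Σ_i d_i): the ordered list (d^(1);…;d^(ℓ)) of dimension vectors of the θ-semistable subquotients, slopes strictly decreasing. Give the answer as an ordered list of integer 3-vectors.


Via rank(M_{q-1}∘⋯∘M_p): M ≅ I[1,3]^2, I[2,2]^2.
μ_θ-semistable layers: μ^(1)=5; μ^(2)=-5/3

((0, 2, 0); (2, 2, 2))


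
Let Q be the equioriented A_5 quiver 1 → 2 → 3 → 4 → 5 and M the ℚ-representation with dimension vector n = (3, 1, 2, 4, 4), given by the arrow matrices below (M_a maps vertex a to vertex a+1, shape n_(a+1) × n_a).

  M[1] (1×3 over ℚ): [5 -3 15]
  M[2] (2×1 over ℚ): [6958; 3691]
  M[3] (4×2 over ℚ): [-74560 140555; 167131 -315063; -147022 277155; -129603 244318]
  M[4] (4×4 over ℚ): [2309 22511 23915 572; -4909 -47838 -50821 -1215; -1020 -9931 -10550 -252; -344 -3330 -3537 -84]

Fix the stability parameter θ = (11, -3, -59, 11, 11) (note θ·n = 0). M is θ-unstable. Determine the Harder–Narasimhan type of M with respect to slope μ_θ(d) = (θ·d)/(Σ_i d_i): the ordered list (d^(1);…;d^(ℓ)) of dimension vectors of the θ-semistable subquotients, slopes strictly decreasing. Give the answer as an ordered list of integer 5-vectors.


Via rank(M_{q-1}∘⋯∘M_p): M ≅ I[1,1]^2, I[1,5], I[3,5], I[4,5]^2.
μ_θ-semistable layers: μ^(1)=11; μ^(2)=-17; μ^(3)=-59

((2, 0, 0, 4, 4); (1, 1, 1, 0, 0); (0, 0, 1, 0, 0))


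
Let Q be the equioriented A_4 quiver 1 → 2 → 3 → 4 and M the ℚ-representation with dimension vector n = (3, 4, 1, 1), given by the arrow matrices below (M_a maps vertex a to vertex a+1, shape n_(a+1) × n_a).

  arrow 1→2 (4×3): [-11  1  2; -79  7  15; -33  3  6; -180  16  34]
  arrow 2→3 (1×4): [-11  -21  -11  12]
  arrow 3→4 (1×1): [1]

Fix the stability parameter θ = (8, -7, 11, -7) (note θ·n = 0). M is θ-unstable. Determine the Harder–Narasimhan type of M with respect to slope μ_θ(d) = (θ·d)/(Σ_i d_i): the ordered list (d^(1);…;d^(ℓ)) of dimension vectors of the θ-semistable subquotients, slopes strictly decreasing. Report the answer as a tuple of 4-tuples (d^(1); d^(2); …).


Interval decomposition of M: I[1,1], I[1,2], I[1,4], I[2,2]^2.
HN type (ℓ=4): μ^(1)=8; μ^(2)=2; μ^(3)=1/2; μ^(4)=-7

((1, 0, 0, 0); (0, 0, 1, 1); (2, 2, 0, 0); (0, 2, 0, 0))


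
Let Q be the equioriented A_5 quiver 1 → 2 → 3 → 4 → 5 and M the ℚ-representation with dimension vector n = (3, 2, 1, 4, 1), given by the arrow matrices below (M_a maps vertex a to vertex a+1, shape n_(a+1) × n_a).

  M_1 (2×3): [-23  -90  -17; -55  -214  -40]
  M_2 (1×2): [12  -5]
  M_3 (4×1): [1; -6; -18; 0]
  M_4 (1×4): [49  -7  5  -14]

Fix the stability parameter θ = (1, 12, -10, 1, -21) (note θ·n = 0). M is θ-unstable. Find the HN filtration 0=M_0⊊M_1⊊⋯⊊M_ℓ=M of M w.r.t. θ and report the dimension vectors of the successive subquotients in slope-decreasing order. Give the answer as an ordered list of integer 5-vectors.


Interval decomposition of M: I[1,1], I[1,2], I[1,5], I[4,4]^3.
HN type (ℓ=3): μ^(1)=12; μ^(2)=1; μ^(3)=-17/5

((0, 1, 0, 0, 0); (2, 0, 0, 3, 0); (1, 1, 1, 1, 1))


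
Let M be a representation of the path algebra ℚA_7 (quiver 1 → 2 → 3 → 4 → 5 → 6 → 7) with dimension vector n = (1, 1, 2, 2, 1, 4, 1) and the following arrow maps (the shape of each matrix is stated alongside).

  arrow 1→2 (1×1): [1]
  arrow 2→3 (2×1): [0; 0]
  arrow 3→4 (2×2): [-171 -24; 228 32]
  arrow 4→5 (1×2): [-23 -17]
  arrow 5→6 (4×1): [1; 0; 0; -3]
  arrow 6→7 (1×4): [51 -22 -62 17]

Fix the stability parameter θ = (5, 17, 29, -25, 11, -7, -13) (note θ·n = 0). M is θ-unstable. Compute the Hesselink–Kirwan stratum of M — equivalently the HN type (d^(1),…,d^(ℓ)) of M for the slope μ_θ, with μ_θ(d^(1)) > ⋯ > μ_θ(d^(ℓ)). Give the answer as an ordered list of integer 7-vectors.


Interval decomposition of M: I[1,2], I[3,3], I[3,6], I[4,4], I[6,6]^2, I[6,7].
HN type (ℓ=7): μ^(1)=29; μ^(2)=17; μ^(3)=5; μ^(4)=2; μ^(5)=-7; μ^(6)=-10; μ^(7)=-25

((0, 0, 1, 0, 0, 0, 0); (0, 1, 0, 0, 0, 0, 0); (1, 0, 0, 0, 0, 0, 0); (0, 0, 1, 1, 1, 1, 0); (0, 0, 0, 0, 0, 2, 0); (0, 0, 0, 0, 0, 1, 1); (0, 0, 0, 1, 0, 0, 0))


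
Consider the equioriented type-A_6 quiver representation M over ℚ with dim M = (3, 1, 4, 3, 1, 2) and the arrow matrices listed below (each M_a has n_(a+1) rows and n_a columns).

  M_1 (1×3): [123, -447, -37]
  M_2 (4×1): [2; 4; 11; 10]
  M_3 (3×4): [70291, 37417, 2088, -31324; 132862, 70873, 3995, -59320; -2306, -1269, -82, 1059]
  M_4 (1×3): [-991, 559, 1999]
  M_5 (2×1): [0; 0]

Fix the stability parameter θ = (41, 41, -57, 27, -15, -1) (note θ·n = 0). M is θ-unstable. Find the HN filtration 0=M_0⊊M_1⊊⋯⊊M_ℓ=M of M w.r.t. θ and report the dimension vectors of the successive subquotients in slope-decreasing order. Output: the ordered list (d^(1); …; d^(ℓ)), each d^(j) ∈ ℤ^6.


Interval decomposition of M: I[1,1]^2, I[1,5], I[3,3], I[3,4]^2, I[6,6]^2.
HN type (ℓ=5): μ^(1)=41; μ^(2)=27; μ^(3)=37/5; μ^(4)=-1; μ^(5)=-57

((2, 0, 0, 0, 0, 0); (0, 0, 0, 2, 0, 0); (1, 1, 1, 1, 1, 0); (0, 0, 0, 0, 0, 2); (0, 0, 3, 0, 0, 0))


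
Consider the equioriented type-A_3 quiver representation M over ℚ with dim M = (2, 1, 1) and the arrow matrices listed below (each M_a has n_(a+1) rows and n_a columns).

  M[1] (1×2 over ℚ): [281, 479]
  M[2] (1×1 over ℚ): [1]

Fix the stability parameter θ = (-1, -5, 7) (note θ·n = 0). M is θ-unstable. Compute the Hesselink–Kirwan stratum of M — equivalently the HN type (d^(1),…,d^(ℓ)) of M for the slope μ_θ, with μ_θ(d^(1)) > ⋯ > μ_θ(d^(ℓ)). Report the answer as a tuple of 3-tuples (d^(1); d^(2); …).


Barcode: M ≅ I[1,1], I[1,3]. HN layers by μ_θ (3 steps, strictly decreasing):
  μ^(1)=7; μ^(2)=-1; μ^(3)=-3

((0, 0, 1); (1, 0, 0); (1, 1, 0))


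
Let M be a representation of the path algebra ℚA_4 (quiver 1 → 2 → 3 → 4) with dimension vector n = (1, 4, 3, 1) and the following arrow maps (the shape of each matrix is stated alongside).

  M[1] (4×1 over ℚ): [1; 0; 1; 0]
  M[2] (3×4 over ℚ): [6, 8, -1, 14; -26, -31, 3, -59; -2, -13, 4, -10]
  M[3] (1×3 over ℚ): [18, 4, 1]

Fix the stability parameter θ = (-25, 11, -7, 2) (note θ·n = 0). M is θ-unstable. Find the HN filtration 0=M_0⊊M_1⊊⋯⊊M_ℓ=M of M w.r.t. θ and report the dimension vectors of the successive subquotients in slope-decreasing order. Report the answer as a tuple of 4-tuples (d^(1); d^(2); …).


Interval decomposition of M: I[1,3], I[2,2], I[2,3], I[2,4].
HN type (ℓ=3): μ^(1)=11; μ^(2)=2; μ^(3)=-25

((0, 1, 0, 0); (0, 3, 3, 1); (1, 0, 0, 0))


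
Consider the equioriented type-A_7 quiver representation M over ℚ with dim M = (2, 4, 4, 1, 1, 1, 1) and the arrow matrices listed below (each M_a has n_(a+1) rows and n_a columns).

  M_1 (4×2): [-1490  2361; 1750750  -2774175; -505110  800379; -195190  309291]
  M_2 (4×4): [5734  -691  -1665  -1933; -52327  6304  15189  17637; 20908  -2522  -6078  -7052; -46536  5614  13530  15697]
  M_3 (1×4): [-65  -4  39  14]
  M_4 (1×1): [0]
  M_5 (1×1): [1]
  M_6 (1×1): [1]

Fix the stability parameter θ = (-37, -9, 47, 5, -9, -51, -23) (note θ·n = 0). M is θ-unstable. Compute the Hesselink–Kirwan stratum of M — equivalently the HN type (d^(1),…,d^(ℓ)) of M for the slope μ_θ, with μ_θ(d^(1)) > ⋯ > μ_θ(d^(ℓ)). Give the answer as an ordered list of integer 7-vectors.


Barcode: M ≅ I[1,1], I[1,4], I[2,2], I[2,3]^2, I[3,3], I[5,7]. HN layers by μ_θ (6 steps, strictly decreasing):
  μ^(1)=47; μ^(2)=26; μ^(3)=-9; μ^(4)=-23; μ^(5)=-30; μ^(6)=-37

((0, 0, 3, 0, 0, 0, 0); (0, 0, 1, 1, 0, 0, 0); (0, 4, 0, 0, 0, 0, 0); (0, 0, 0, 0, 0, 0, 1); (0, 0, 0, 0, 1, 1, 0); (2, 0, 0, 0, 0, 0, 0))


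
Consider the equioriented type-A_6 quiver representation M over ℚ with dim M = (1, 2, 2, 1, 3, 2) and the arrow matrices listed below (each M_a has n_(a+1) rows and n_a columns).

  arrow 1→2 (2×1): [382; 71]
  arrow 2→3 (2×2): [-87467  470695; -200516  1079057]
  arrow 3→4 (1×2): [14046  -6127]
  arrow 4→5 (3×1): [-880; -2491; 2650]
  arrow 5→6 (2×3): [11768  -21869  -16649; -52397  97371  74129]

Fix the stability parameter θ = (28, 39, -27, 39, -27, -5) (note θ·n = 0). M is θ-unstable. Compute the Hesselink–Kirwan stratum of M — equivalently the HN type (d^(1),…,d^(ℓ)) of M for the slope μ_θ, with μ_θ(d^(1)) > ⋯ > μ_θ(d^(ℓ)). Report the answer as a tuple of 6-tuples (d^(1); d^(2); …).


Interval decomposition of M: I[1,6], I[2,3], I[5,5], I[5,6].
HN type (ℓ=4): μ^(1)=47/6; μ^(2)=6; μ^(3)=-5; μ^(4)=-27

((1, 1, 1, 1, 1, 1); (0, 1, 1, 0, 0, 0); (0, 0, 0, 0, 0, 1); (0, 0, 0, 0, 2, 0))


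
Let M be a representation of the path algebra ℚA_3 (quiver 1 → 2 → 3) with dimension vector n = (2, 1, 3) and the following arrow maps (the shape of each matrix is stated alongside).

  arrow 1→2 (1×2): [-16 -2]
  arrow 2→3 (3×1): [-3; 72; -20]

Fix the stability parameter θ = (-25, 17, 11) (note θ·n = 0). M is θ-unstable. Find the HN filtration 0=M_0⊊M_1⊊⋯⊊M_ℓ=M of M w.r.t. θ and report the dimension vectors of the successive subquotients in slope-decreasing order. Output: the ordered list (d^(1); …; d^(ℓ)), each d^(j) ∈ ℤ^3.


Barcode: M ≅ I[1,1], I[1,3], I[3,3]^2. HN layers by μ_θ (3 steps, strictly decreasing):
  μ^(1)=14; μ^(2)=11; μ^(3)=-25

((0, 1, 1); (0, 0, 2); (2, 0, 0))


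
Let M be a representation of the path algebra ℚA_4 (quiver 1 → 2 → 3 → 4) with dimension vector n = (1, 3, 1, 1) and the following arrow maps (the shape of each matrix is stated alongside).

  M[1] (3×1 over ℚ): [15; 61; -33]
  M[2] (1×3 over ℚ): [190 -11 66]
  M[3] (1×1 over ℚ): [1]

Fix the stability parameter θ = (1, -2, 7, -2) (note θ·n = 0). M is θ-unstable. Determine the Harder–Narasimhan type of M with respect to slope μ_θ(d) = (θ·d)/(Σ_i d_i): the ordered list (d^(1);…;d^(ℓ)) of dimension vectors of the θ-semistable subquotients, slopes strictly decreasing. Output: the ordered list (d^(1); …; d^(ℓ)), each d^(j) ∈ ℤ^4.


Via rank(M_{q-1}∘⋯∘M_p): M ≅ I[1,4], I[2,2]^2.
μ_θ-semistable layers: μ^(1)=5/2; μ^(2)=-1/2; μ^(3)=-2

((0, 0, 1, 1); (1, 1, 0, 0); (0, 2, 0, 0))


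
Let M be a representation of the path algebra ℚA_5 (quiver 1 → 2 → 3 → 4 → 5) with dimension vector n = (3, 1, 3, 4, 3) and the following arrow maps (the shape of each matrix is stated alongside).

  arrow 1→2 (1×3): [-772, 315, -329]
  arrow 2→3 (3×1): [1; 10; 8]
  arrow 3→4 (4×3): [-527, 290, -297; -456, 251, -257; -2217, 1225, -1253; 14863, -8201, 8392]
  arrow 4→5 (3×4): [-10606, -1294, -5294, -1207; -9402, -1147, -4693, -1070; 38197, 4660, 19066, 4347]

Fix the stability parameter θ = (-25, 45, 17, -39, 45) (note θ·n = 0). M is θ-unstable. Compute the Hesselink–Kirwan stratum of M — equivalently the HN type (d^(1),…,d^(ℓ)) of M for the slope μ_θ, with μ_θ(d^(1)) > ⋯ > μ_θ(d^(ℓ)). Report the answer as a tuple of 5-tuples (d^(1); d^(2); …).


Via rank(M_{q-1}∘⋯∘M_p): M ≅ I[1,1]^2, I[1,5], I[3,5]^2, I[4,4].
μ_θ-semistable layers: μ^(1)=45; μ^(2)=23/3; μ^(3)=-11; μ^(4)=-25; μ^(5)=-39

((0, 0, 0, 0, 3); (0, 1, 1, 1, 0); (0, 0, 2, 2, 0); (3, 0, 0, 0, 0); (0, 0, 0, 1, 0))


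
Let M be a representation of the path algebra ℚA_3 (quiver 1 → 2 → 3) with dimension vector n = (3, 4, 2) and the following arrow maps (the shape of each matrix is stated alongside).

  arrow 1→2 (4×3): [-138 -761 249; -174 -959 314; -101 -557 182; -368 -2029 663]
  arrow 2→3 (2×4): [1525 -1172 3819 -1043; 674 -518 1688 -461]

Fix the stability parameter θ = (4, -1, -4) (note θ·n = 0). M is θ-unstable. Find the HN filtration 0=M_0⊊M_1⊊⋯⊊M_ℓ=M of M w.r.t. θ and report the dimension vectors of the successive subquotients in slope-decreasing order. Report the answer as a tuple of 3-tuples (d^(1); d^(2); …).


Interval decomposition of M: I[1,2], I[1,3]^2, I[2,2].
HN type (ℓ=3): μ^(1)=3/2; μ^(2)=-1/3; μ^(3)=-1

((1, 1, 0); (2, 2, 2); (0, 1, 0))


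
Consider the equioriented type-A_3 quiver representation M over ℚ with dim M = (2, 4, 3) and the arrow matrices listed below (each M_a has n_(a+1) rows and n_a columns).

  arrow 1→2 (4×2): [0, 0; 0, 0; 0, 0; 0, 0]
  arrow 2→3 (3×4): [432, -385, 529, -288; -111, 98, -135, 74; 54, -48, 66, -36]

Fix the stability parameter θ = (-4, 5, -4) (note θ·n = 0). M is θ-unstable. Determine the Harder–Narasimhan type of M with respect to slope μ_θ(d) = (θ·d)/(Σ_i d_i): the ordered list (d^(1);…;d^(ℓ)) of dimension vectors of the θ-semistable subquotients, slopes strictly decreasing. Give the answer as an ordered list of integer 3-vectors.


Via rank(M_{q-1}∘⋯∘M_p): M ≅ I[1,1]^2, I[2,2]^2, I[2,3]^2, I[3,3].
μ_θ-semistable layers: μ^(1)=5; μ^(2)=1/2; μ^(3)=-4

((0, 2, 0); (0, 2, 2); (2, 0, 1))


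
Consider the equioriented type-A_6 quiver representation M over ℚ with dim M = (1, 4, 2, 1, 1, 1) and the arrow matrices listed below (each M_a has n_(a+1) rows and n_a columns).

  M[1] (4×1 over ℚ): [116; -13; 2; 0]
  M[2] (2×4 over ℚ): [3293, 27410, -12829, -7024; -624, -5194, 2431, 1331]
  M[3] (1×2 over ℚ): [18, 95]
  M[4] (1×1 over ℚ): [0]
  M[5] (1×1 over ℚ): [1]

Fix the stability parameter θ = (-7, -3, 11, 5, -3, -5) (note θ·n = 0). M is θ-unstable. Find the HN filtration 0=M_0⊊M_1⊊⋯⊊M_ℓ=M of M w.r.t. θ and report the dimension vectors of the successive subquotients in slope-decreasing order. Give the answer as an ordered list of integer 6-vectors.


Barcode: M ≅ I[1,2], I[2,2], I[2,3], I[2,4], I[5,6]. HN layers by μ_θ (5 steps, strictly decreasing):
  μ^(1)=11; μ^(2)=8; μ^(3)=-3; μ^(4)=-4; μ^(5)=-7

((0, 0, 1, 0, 0, 0); (0, 0, 1, 1, 0, 0); (0, 4, 0, 0, 0, 0); (0, 0, 0, 0, 1, 1); (1, 0, 0, 0, 0, 0))


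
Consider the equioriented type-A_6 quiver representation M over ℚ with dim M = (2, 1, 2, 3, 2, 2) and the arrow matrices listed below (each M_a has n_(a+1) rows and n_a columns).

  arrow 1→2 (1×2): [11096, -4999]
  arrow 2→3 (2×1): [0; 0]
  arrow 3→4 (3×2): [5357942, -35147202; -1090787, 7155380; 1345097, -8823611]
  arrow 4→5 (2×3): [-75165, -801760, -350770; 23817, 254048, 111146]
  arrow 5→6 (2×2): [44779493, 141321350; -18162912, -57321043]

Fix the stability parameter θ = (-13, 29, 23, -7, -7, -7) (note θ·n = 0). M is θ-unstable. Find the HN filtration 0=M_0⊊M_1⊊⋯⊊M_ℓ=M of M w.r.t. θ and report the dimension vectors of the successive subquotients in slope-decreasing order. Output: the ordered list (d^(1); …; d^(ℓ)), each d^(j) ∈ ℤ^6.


Via rank(M_{q-1}∘⋯∘M_p): M ≅ I[1,1], I[1,2], I[3,4]^2, I[4,6], I[5,6].
μ_θ-semistable layers: μ^(1)=29; μ^(2)=8; μ^(3)=-7; μ^(4)=-13

((0, 1, 0, 0, 0, 0); (0, 0, 2, 2, 0, 0); (0, 0, 0, 1, 2, 2); (2, 0, 0, 0, 0, 0))


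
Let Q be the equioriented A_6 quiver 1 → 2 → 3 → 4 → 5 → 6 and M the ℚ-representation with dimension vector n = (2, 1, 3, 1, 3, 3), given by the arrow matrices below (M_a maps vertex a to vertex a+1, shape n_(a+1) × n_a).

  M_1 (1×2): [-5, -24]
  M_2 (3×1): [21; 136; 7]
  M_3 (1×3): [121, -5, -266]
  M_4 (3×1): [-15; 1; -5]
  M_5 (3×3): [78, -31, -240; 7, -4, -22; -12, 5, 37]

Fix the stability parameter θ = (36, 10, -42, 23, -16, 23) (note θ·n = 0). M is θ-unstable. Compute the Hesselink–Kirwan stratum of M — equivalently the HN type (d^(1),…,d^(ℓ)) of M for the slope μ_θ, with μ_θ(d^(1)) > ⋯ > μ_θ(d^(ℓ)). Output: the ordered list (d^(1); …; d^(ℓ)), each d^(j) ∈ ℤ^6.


Interval decomposition of M: I[1,1], I[1,6], I[3,3]^2, I[5,6]^2.
HN type (ℓ=6): μ^(1)=36; μ^(2)=23; μ^(3)=7/2; μ^(4)=4/3; μ^(5)=-16; μ^(6)=-42

((1, 0, 0, 0, 0, 0); (0, 0, 0, 0, 0, 3); (0, 0, 0, 1, 1, 0); (1, 1, 1, 0, 0, 0); (0, 0, 0, 0, 2, 0); (0, 0, 2, 0, 0, 0))


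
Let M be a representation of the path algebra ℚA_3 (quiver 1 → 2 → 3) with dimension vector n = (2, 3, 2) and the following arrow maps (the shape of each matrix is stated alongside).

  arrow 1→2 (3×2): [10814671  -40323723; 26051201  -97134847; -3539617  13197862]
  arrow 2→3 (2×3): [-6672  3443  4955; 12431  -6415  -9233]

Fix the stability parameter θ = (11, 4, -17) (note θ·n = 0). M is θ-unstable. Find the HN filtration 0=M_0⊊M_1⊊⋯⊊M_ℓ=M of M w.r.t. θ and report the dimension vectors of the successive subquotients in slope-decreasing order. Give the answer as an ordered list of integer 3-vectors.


Via rank(M_{q-1}∘⋯∘M_p): M ≅ I[1,3]^2, I[2,2].
μ_θ-semistable layers: μ^(1)=4; μ^(2)=-2/3

((0, 1, 0); (2, 2, 2))


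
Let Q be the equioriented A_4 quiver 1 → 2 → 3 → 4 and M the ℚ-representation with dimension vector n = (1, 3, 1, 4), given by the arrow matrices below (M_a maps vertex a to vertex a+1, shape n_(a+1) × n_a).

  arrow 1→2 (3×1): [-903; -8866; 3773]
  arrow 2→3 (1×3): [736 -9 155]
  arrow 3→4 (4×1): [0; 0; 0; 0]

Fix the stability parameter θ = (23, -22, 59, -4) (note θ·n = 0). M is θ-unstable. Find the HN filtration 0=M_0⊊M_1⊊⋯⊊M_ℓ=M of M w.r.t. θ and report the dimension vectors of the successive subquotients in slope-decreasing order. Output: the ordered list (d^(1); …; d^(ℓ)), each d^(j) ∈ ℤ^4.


Barcode: M ≅ I[1,3], I[2,2]^2, I[4,4]^4. HN layers by μ_θ (4 steps, strictly decreasing):
  μ^(1)=59; μ^(2)=1/2; μ^(3)=-4; μ^(4)=-22

((0, 0, 1, 0); (1, 1, 0, 0); (0, 0, 0, 4); (0, 2, 0, 0))


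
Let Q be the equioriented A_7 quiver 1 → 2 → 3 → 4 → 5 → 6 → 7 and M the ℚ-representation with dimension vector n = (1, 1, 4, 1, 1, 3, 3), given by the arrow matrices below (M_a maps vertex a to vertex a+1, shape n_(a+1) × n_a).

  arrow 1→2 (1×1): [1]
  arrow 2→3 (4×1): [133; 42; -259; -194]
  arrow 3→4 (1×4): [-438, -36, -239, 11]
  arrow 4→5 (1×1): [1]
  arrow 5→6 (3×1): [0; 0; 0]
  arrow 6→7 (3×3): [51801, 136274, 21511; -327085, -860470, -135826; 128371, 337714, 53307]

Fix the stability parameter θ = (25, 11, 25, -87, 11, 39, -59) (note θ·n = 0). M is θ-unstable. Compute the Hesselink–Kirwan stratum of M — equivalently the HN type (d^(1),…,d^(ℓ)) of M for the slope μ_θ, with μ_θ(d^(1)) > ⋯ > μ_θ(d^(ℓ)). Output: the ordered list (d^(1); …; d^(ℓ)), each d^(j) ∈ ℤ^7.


Barcode: M ≅ I[1,5], I[3,3]^3, I[6,7]^3. HN layers by μ_θ (4 steps, strictly decreasing):
  μ^(1)=25; μ^(2)=11; μ^(3)=-13/2; μ^(4)=-10

((0, 0, 3, 0, 0, 0, 0); (0, 0, 0, 0, 1, 0, 0); (1, 1, 1, 1, 0, 0, 0); (0, 0, 0, 0, 0, 3, 3))


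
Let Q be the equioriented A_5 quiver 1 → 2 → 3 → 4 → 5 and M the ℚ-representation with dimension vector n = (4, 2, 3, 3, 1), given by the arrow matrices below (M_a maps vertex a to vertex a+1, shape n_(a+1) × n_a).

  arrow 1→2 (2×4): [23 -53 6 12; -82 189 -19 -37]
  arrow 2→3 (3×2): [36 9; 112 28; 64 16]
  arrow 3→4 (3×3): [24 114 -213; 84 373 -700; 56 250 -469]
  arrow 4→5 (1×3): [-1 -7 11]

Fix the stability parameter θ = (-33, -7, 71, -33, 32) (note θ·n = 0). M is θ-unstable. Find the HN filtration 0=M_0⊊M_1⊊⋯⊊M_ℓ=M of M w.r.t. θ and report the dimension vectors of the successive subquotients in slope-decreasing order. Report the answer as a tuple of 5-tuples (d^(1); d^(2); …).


Barcode: M ≅ I[1,1]^2, I[1,2], I[1,3], I[3,4], I[3,5], I[4,4]. HN layers by μ_θ (5 steps, strictly decreasing):
  μ^(1)=71; μ^(2)=32; μ^(3)=19; μ^(4)=-7; μ^(5)=-33

((0, 0, 1, 0, 0); (0, 0, 0, 0, 1); (0, 0, 2, 2, 0); (0, 2, 0, 0, 0); (4, 0, 0, 1, 0))


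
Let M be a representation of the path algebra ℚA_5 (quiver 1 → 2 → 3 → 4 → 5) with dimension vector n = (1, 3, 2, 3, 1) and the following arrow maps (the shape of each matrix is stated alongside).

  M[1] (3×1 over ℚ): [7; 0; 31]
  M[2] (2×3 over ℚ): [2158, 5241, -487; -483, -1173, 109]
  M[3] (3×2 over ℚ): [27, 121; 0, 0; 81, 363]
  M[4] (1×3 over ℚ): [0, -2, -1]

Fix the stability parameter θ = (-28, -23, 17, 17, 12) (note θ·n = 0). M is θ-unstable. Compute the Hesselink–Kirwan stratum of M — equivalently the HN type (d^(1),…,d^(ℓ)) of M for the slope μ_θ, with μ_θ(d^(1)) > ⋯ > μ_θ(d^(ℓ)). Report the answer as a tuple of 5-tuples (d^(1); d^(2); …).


Interval decomposition of M: I[1,5], I[2,2], I[2,3], I[4,4]^2.
HN type (ℓ=4): μ^(1)=17; μ^(2)=46/3; μ^(3)=-23; μ^(4)=-28

((0, 0, 1, 2, 0); (0, 0, 1, 1, 1); (0, 3, 0, 0, 0); (1, 0, 0, 0, 0))
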